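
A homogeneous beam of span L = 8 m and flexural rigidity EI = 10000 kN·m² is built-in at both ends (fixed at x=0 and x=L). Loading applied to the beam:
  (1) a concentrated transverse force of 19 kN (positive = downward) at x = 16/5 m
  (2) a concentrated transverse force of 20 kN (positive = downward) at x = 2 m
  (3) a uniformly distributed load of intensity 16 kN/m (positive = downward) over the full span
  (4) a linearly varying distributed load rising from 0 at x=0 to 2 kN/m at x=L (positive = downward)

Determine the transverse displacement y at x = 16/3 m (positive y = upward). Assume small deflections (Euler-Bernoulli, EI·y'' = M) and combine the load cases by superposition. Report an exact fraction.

Load 1 — point force P=19 kN at a=16/5 m (b=L-a=24/5):
  y_1 = -Pa²(L-x)²(3bL-(3b+a)(L-x))/(6L³EI)  [x>a] = -19·(16/5)²·(8-(16/3))²·(3·(24/5)·8-(3·(24/5)+(16/5))·(8-(16/3)))/(6·8³·10000) = -19456/6328125 m
Load 2 — point force P=20 kN at a=2 m (b=L-a=6):
  y_2 = -Pa²(L-x)²(3bL-(3b+a)(L-x))/(6L³EI)  [x>a] = -20·2²·(8-(16/3))²·(3·6·8-(3·6+2)·(8-(16/3)))/(6·8³·10000) = -17/10125 m
Load 3 — uniform load w=16 kN/m over full span:
  y_3 = -wx²(L-x)²/(24EI) = -16·(16/3)²·(8-(16/3))²/(24·10000) = -2048/151875 m
Load 4 — triangular load w₀=2 kN/m (0→w₀ over full span):
  y_4 = -w₀x²(L-x)²(x+2L)/(120LEI) = -2·(16/3)²·(8-(16/3))²·((16/3)+2·8)/(120·8·10000) = -2048/2278125 m
Superposition: y = Σ y_i = -1089929/56953125 m ≈ -0.019137 m

y(16/3) = -1089929/56953125 m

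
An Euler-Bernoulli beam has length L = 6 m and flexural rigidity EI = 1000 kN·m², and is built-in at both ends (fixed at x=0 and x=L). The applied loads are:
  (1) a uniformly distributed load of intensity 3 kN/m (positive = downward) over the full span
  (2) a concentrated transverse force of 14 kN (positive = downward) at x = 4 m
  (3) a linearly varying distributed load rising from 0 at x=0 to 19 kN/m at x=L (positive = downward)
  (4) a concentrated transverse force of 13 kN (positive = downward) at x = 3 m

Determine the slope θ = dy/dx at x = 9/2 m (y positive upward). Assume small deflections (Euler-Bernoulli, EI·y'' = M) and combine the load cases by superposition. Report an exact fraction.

Load 1 — uniform load w=3 kN/m over full span:
  θ_1 = -wx(L-x)(L-2x)/(12EI) = -3·(9/2)·(6-(9/2))·(6-2·(9/2))/(12·1000) = 81/16000 rad
Load 2 — point force P=14 kN at a=4 m (b=L-a=2):
  θ_2 = Pa²(L-x)(2bL-(3b+a)(L-x))/(2L³EI)  [x>a] = 14·4²·(6-(9/2))·(2·2·6-(3·2+4)·(6-(9/2)))/(2·6³·1000) = 7/1000 rad
Load 3 — triangular load w₀=19 kN/m (0→w₀ over full span):
  θ_3 = -w₀(2x(L-x)(L-2x)(x+2L)+x²(L-x)²)/(120LEI) = -19·(2·(9/2)·(6-(9/2))·(6-2·(9/2))·((9/2)+2·6)+(9/2)²·(6-(9/2))²)/(120·6·1000) = 21033/1280000 rad
Load 4 — point force P=13 kN at a=3 m (b=L-a=3):
  θ_4 = Pa²(L-x)(2bL-(3b+a)(L-x))/(2L³EI)  [x>a] = 13·3²·(6-(9/2))·(2·3·6-(3·3+3)·(6-(9/2)))/(2·6³·1000) = 117/16000 rad
Superposition: θ = Σ θ_i = 45833/1280000 rad ≈ 0.035807 rad

θ(9/2) = 45833/1280000 rad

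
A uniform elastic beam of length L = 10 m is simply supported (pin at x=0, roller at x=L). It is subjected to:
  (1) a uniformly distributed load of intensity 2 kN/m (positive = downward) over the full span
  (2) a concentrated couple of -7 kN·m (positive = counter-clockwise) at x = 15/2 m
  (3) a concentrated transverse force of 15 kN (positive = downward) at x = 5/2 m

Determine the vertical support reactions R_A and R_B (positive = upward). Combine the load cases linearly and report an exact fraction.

Load 1 — uniform load w=2 kN/m over full span:
  R_A = wL/2 = 2·10/2 = 10 kN
  R_B = wL/2 = 2·10/2 = 10 kN
Load 2 — applied couple M₀=-7 kN·m at a=15/2 m (b=L-a=5/2):
  R_A = M₀/L = (-7)/10 = -7/10 kN
  R_B = -M₀/L = -(-7)/10 = 7/10 kN
Load 3 — point force P=15 kN at a=5/2 m (b=L-a=15/2):
  R_A = Pb/L = 15·(15/2)/10 = 45/4 kN
  R_B = Pa/L = 15·(5/2)/10 = 15/4 kN
Superposition: R_A = 411/20 kN, R_B = 289/20 kN

R_A = 411/20 kN, R_B = 289/20 kN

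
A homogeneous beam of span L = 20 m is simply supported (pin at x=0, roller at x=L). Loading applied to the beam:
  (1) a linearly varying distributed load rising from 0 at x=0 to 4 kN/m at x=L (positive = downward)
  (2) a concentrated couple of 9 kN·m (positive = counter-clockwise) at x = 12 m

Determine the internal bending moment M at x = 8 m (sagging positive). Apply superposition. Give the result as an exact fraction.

M(8) = 466/5 kN·m

Load 1 — triangular load w₀=4 kN/m (0→w₀ over full span):
  M_1 = w₀Lx/6 - w₀x³/(6L) = 4·20·8/6 - 4·8³/(6·20) = 448/5 kN·m
Load 2 — applied couple M₀=9 kN·m at a=12 m (b=L-a=8):
  M_2 = M₀x/L  [x≤a] = 9·8/20 = 18/5 kN·m
Superposition: M = Σ M_i = 466/5 kN·m ≈ 93.200000 kN·m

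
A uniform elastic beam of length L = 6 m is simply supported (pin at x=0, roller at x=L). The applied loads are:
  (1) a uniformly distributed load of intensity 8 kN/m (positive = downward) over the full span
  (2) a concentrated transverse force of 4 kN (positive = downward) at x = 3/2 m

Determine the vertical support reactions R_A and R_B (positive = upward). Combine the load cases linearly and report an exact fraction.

Load 1 — uniform load w=8 kN/m over full span:
  R_A = wL/2 = 8·6/2 = 24 kN
  R_B = wL/2 = 8·6/2 = 24 kN
Load 2 — point force P=4 kN at a=3/2 m (b=L-a=9/2):
  R_A = Pb/L = 4·(9/2)/6 = 3 kN
  R_B = Pa/L = 4·(3/2)/6 = 1 kN
Superposition: R_A = 27 kN, R_B = 25 kN

R_A = 27 kN, R_B = 25 kN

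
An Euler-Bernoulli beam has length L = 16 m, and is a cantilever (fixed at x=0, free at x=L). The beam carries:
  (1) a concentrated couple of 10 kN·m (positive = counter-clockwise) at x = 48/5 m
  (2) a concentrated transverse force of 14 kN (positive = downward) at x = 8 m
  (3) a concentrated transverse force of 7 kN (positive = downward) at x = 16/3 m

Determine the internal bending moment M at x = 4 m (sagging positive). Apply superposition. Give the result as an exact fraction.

Load 1 — applied couple M₀=10 kN·m at a=48/5 m (b=L-a=32/5):
  M_1 = M₀  [x≤a] = 10 = 10 kN·m
Load 2 — point force P=14 kN at a=8 m (b=L-a=8):
  M_2 = -P(a-x)  [x≤a] = -14·(8-4) = -56 kN·m
Load 3 — point force P=7 kN at a=16/3 m (b=L-a=32/3):
  M_3 = -P(a-x)  [x≤a] = -7·((16/3)-4) = -28/3 kN·m
Superposition: M = Σ M_i = -166/3 kN·m ≈ -55.333333 kN·m

M(4) = -166/3 kN·m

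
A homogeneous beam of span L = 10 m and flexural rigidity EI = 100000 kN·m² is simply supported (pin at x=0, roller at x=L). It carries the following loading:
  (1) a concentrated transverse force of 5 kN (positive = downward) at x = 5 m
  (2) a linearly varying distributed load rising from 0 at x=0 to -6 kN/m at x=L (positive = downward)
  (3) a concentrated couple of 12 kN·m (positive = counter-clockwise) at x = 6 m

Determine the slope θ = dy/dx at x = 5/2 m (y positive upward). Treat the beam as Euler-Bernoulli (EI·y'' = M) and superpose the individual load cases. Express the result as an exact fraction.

θ(5/2) = 108107/192000000 rad

Load 1 — point force P=5 kN at a=5 m (b=L-a=5):
  θ_1 = -Pb(L²-b²-3x²)/(6LEI)  [x≤a] = -5·5·(10²-5²-3·(5/2)²)/(6·10·100000) = -3/12800 rad
Load 2 — triangular load w₀=-6 kN/m (0→w₀ over full span):
  θ_2 = -w₀(7L⁴-30L²x²+15x⁴)/(360LEI) = -(-6)·(7·10⁴-30·10²·(5/2)²+15·(5/2)⁴)/(360·10·100000) = 1327/1536000 rad
Load 3 — applied couple M₀=12 kN·m at a=6 m (b=L-a=4):
  θ_3 = (M₀x²/(2L)+C₁)/EI  [x≤a] with C₁=M₀(3b²-L²)/(6L)=-52/5 = (12·(5/2)²/(2·10)+(-52/5))/100000 = -133/2000000 rad
Superposition: θ = Σ θ_i = 108107/192000000 rad ≈ 0.000563 rad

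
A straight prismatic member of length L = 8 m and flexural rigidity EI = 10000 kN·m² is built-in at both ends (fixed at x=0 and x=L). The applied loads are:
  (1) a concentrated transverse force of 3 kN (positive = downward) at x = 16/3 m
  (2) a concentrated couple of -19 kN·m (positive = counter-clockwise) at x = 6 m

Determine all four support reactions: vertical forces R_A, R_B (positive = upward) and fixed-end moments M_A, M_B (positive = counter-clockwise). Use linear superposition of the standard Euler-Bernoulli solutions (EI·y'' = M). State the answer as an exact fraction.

Load 1 — point force P=3 kN at a=16/3 m (b=L-a=8/3):
  R_A = Pb²(3a+b)/L³ = 3·(8/3)²·(3·(16/3)+(8/3))/8³ = 7/9 kN
  M_A = Pab²/L² = 3·(16/3)·(8/3)²/8² = 16/9 kN·m
  R_B = Pa²(a+3b)/L³ = 3·(16/3)²·((16/3)+3·(8/3))/8³ = 20/9 kN
  M_B = -Pa²b/L² = -3·(16/3)²·(8/3)/8² = -32/9 kN·m
Load 2 — applied couple M₀=-19 kN·m at a=6 m (b=L-a=2):
  R_A = 6M₀ab/L³ = 6·(-19)·6·2/8³ = -171/64 kN
  M_A = M₀b(2a-b)/L² = (-19)·2·(2·6-2)/8² = -95/16 kN·m
  R_B = -6M₀ab/L³ = -6·(-19)·6·2/8³ = 171/64 kN
  M_B = M₀a(2b-a)/L² = (-19)·6·(2·2-6)/8² = 57/16 kN·m
Superposition: R_A = -1091/576 kN, M_A = -599/144 kN·m, R_B = 2819/576 kN, M_B = 1/144 kN·m

R_A = -1091/576 kN, M_A = -599/144 kN·m, R_B = 2819/576 kN, M_B = 1/144 kN·m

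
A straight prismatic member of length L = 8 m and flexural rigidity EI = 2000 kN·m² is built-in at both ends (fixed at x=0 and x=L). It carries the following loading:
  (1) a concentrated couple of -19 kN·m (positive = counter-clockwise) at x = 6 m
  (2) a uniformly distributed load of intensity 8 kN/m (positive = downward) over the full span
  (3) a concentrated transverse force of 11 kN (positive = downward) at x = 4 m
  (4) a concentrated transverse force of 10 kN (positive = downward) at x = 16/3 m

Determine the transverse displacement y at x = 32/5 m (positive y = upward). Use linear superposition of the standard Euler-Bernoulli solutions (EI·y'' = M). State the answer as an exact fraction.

y(32/5) = -1240501/50625000 m

Load 1 — applied couple M₀=-19 kN·m at a=6 m (b=L-a=2):
  y_1 = (R_Ax³/6 - M_Ax²/2 - M₀(x-a)²/2)/EI  [x>a] with R_A=-171/64, M_A=-95/16 = ((-171/64)·(32/5)³/6 - (-95/16)·(32/5)²/2 - (-19)·((32/5)-6)²/2)/2000 = 399/125000 m
Load 2 — uniform load w=8 kN/m over full span:
  y_2 = -wx²(L-x)²/(24EI) = -8·(32/5)²·(8-(32/5))²/(24·2000) = -4096/234375 m
Load 3 — point force P=11 kN at a=4 m (b=L-a=4):
  y_3 = -Pa²(L-x)²(3bL-(3b+a)(L-x))/(6L³EI)  [x>a] = -11·4²·(8-(32/5))²·(3·4·8-(3·4+4)·(8-(32/5)))/(6·8³·2000) = -242/46875 m
Load 4 — point force P=10 kN at a=16/3 m (b=L-a=8/3):
  y_4 = -Pa²(L-x)²(3bL-(3b+a)(L-x))/(6L³EI)  [x>a] = -10·(16/3)²·(8-(32/5))²·(3·(8/3)·8-(3·(8/3)+(16/3))·(8-(32/5)))/(6·8³·2000) = -256/50625 m
Superposition: y = Σ y_i = -1240501/50625000 m ≈ -0.024504 m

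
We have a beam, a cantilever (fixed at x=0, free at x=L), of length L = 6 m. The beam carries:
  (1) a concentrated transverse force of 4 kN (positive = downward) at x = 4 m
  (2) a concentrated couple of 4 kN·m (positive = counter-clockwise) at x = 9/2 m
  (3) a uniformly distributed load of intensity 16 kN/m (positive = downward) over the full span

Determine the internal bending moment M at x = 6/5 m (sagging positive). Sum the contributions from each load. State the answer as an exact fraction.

Load 1 — point force P=4 kN at a=4 m (b=L-a=2):
  M_1 = -P(a-x)  [x≤a] = -4·(4-(6/5)) = -56/5 kN·m
Load 2 — applied couple M₀=4 kN·m at a=9/2 m (b=L-a=3/2):
  M_2 = M₀  [x≤a] = 4 = 4 kN·m
Load 3 — uniform load w=16 kN/m over full span:
  M_3 = -w(L-x)²/2 = -16·(6-(6/5))²/2 = -4608/25 kN·m
Superposition: M = Σ M_i = -4788/25 kN·m ≈ -191.520000 kN·m

M(6/5) = -4788/25 kN·m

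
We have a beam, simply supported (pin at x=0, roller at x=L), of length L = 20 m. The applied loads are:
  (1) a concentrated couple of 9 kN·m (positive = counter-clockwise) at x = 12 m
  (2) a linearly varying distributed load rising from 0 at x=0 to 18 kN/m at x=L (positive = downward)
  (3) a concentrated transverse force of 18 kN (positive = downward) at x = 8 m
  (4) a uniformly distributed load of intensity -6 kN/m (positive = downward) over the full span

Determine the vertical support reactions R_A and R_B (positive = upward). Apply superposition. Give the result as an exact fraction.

Load 1 — applied couple M₀=9 kN·m at a=12 m (b=L-a=8):
  R_A = M₀/L = 9/20 kN
  R_B = -M₀/L = -9/20 kN
Load 2 — triangular load w₀=18 kN/m (0→w₀ over full span):
  R_A = w₀L/6 = 18·20/6 = 60 kN
  R_B = w₀L/3 = 18·20/3 = 120 kN
Load 3 — point force P=18 kN at a=8 m (b=L-a=12):
  R_A = Pb/L = 18·12/20 = 54/5 kN
  R_B = Pa/L = 18·8/20 = 36/5 kN
Load 4 — uniform load w=-6 kN/m over full span:
  R_A = wL/2 = (-6)·20/2 = -60 kN
  R_B = wL/2 = (-6)·20/2 = -60 kN
Superposition: R_A = 45/4 kN, R_B = 267/4 kN

R_A = 45/4 kN, R_B = 267/4 kN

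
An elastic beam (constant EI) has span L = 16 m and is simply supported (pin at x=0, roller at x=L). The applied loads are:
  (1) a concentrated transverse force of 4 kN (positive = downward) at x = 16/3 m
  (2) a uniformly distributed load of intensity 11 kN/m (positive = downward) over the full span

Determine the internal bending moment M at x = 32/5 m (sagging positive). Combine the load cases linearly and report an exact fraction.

M(32/5) = 8768/25 kN·m

Load 1 — point force P=4 kN at a=16/3 m (b=L-a=32/3):
  M_1 = Pa(L-x)/L  [x>a] = 4·(16/3)·(16-(32/5))/16 = 64/5 kN·m
Load 2 — uniform load w=11 kN/m over full span:
  M_2 = wx(L-x)/2 = 11·(32/5)·(16-(32/5))/2 = 8448/25 kN·m
Superposition: M = Σ M_i = 8768/25 kN·m ≈ 350.720000 kN·m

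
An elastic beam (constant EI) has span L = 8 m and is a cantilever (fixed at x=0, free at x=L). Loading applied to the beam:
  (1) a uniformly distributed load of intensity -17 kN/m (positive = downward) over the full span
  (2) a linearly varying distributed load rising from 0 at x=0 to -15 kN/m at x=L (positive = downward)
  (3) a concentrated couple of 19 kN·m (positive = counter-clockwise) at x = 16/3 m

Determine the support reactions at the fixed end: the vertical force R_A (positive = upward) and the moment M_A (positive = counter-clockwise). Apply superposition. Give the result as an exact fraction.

R_A = -196 kN, M_A = -883 kN·m

Load 1 — uniform load w=-17 kN/m over full span:
  R_A = wL = (-17)·8 = -136 kN
  M_A = wL²/2 = (-17)·8²/2 = -544 kN·m
Load 2 — triangular load w₀=-15 kN/m (0→w₀ over full span):
  R_A = w₀L/2 = (-15)·8/2 = -60 kN
  M_A = w₀L²/3 = (-15)·8²/3 = -320 kN·m
Load 3 — applied couple M₀=19 kN·m at a=16/3 m (b=L-a=8/3):
  R_A = 0 kN
  M_A = -M₀ = -19 kN·m
Superposition: R_A = -196 kN, M_A = -883 kN·m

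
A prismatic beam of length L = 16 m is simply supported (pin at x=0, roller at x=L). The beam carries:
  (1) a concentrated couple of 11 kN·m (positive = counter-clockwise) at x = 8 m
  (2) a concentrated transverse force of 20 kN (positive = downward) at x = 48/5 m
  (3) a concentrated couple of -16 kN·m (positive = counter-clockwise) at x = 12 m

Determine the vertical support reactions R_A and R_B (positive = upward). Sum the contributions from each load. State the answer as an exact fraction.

Load 1 — applied couple M₀=11 kN·m at a=8 m (b=L-a=8):
  R_A = M₀/L = 11/16 kN
  R_B = -M₀/L = -11/16 kN
Load 2 — point force P=20 kN at a=48/5 m (b=L-a=32/5):
  R_A = Pb/L = 20·(32/5)/16 = 8 kN
  R_B = Pa/L = 20·(48/5)/16 = 12 kN
Load 3 — applied couple M₀=-16 kN·m at a=12 m (b=L-a=4):
  R_A = M₀/L = (-16)/16 = -1 kN
  R_B = -M₀/L = -(-16)/16 = 1 kN
Superposition: R_A = 123/16 kN, R_B = 197/16 kN

R_A = 123/16 kN, R_B = 197/16 kN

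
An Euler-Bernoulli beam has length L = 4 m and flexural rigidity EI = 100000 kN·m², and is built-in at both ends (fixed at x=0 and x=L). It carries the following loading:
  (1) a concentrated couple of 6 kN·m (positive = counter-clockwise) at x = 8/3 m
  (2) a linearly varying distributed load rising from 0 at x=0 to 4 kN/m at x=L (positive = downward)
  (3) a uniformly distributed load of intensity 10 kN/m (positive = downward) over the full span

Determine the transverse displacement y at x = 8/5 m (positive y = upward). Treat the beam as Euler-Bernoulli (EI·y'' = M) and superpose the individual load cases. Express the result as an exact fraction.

Load 1 — applied couple M₀=6 kN·m at a=8/3 m (b=L-a=4/3):
  y_1 = (R_Ax³/6 - M_Ax²/2)/EI  [x≤a] with R_A=2, M_A=2 = (2·(8/5)³/6 - 2·(8/5)²/2)/100000 = -14/1171875 m
Load 2 — triangular load w₀=4 kN/m (0→w₀ over full span):
  y_2 = -w₀x²(L-x)²(x+2L)/(120LEI) = -4·(8/5)²·(4-(8/5))²·((8/5)+2·4)/(120·4·100000) = -576/48828125 m
Load 3 — uniform load w=10 kN/m over full span:
  y_3 = -wx²(L-x)²/(24EI) = -10·(8/5)²·(4-(8/5))²/(24·100000) = -24/390625 m
Superposition: y = Σ y_i = -12478/146484375 m ≈ -0.000085 m

y(8/5) = -12478/146484375 m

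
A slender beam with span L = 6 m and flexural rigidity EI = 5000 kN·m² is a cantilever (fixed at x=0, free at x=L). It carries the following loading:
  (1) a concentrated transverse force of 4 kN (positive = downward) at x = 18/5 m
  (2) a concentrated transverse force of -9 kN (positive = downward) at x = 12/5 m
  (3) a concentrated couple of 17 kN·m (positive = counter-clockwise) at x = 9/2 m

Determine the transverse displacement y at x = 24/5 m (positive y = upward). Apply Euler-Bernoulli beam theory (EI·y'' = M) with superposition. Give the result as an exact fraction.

y(24/5) = 205443/5000000 m

Load 1 — point force P=4 kN at a=18/5 m (b=L-a=12/5):
  y_1 = -Pa²(3x-a)/(6EI)  [x>a] = -4·(18/5)²·(3·(24/5)-(18/5))/(6·5000) = -1458/78125 m
Load 2 — point force P=-9 kN at a=12/5 m (b=L-a=18/5):
  y_2 = -Pa²(3x-a)/(6EI)  [x>a] = -(-9)·(12/5)²·(3·(24/5)-(12/5))/(6·5000) = 324/15625 m
Load 3 — applied couple M₀=17 kN·m at a=9/2 m (b=L-a=3/2):
  y_3 = M₀a(2x-a)/(2EI)  [x>a] = 17·(9/2)·(2·(24/5)-(9/2))/(2·5000) = 7803/200000 m
Superposition: y = Σ y_i = 205443/5000000 m ≈ 0.041089 m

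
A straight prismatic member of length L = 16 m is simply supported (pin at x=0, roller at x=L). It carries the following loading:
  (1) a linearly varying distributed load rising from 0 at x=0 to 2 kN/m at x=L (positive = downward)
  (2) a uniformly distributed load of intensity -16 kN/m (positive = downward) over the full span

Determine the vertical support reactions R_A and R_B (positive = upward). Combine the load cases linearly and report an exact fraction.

Load 1 — triangular load w₀=2 kN/m (0→w₀ over full span):
  R_A = w₀L/6 = 2·16/6 = 16/3 kN
  R_B = w₀L/3 = 2·16/3 = 32/3 kN
Load 2 — uniform load w=-16 kN/m over full span:
  R_A = wL/2 = (-16)·16/2 = -128 kN
  R_B = wL/2 = (-16)·16/2 = -128 kN
Superposition: R_A = -368/3 kN, R_B = -352/3 kN

R_A = -368/3 kN, R_B = -352/3 kN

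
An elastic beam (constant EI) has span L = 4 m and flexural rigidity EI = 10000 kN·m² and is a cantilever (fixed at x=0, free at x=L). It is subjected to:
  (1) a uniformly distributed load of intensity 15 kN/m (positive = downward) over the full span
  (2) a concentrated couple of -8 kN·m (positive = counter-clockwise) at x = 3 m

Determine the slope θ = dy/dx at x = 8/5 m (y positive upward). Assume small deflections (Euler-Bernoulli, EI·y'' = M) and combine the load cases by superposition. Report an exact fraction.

θ(8/5) = -216/15625 rad

Load 1 — uniform load w=15 kN/m over full span:
  θ_1 = -wx(x²-3Lx+3L²)/(6EI) = -15·(8/5)·((8/5)²-3·4·(8/5)+3·4²)/(6·10000) = -196/15625 rad
Load 2 — applied couple M₀=-8 kN·m at a=3 m (b=L-a=1):
  θ_2 = M₀x/EI  [x≤a] = (-8)·(8/5)/10000 = -4/3125 rad
Superposition: θ = Σ θ_i = -216/15625 rad ≈ -0.013824 rad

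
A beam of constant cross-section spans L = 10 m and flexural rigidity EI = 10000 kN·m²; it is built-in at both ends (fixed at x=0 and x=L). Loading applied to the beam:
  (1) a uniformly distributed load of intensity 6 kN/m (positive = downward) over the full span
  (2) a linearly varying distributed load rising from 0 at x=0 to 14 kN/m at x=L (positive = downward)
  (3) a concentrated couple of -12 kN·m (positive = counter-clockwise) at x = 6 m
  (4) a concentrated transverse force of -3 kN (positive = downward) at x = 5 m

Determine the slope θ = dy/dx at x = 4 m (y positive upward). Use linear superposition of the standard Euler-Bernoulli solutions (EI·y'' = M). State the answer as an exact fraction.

Load 1 — uniform load w=6 kN/m over full span:
  θ_1 = -wx(L-x)(L-2x)/(12EI) = -6·4·(10-4)·(10-2·4)/(12·10000) = -3/1250 rad
Load 2 — triangular load w₀=14 kN/m (0→w₀ over full span):
  θ_2 = -w₀(2x(L-x)(L-2x)(x+2L)+x²(L-x)²)/(120LEI) = -14·(2·4·(10-4)·(10-2·4)·(4+2·10)+4²·(10-4)²)/(120·10·10000) = -21/6250 rad
Load 3 — applied couple M₀=-12 kN·m at a=6 m (b=L-a=4):
  θ_3 = (R_Ax²/2 - M_Ax)/EI  [x≤a] with R_A=-216/125, M_A=-96/25 = ((-216/125)·4²/2 - (-96/25)·4)/10000 = 12/78125 rad
Load 4 — point force P=-3 kN at a=5 m (b=L-a=5):
  θ_4 = -Pb²x(2aL-(3a+b)x)/(2L³EI)  [x≤a] = -(-3)·5²·4·(2·5·10-(3·5+5)·4)/(2·10³·10000) = 3/10000 rad
Superposition: θ = Σ θ_i = -6633/1250000 rad ≈ -0.005306 rad

θ(4) = -6633/1250000 rad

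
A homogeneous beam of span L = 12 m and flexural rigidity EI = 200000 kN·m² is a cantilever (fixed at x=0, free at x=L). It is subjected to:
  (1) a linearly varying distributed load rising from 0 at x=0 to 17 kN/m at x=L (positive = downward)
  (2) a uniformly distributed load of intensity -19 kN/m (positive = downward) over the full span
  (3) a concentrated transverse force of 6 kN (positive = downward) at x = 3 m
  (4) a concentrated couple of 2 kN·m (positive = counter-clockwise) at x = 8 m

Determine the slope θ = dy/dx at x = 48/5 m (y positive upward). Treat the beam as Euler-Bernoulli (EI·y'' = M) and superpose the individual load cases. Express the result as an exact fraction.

θ(48/5) = 1114021/125000000 rad

Load 1 — triangular load w₀=17 kN/m (0→w₀ over full span):
  θ_1 = (w₀Lx²/4-w₀L²x/3-w₀x⁴/(24L))/EI = (17·12·(48/5)²/4-17·12²·(48/5)/3-17·(48/5)⁴/(24·12))/200000 = -35496/1953125 rad
Load 2 — uniform load w=-19 kN/m over full span:
  θ_2 = -wx(x²-3Lx+3L²)/(6EI) = -(-19)·(48/5)·((48/5)²-3·12·(48/5)+3·12²)/(6·200000) = 10602/390625 rad
Load 3 — point force P=6 kN at a=3 m (b=L-a=9):
  θ_3 = -Pa²/(2EI)  [x>a] = -6·3²/(2·200000) = -27/200000 rad
Load 4 — applied couple M₀=2 kN·m at a=8 m (b=L-a=4):
  θ_4 = M₀a/EI  [x>a] = 2·8/200000 = 1/12500 rad
Superposition: θ = Σ θ_i = 1114021/125000000 rad ≈ 0.008912 rad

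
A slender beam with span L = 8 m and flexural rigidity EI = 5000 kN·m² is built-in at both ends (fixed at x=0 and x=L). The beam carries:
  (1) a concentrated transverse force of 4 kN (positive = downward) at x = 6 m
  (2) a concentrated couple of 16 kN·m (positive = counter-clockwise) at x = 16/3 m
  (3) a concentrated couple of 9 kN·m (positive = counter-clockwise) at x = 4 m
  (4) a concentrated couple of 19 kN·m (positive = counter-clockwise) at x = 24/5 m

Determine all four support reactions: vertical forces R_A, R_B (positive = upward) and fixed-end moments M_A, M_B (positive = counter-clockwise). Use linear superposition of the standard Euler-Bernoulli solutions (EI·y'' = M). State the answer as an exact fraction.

R_A = 10079/1200 kN, M_A = 4549/300 kN·m, R_B = -5279/1200 kN, M_B = 3/100 kN·m

Load 1 — point force P=4 kN at a=6 m (b=L-a=2):
  R_A = Pb²(3a+b)/L³ = 4·2²·(3·6+2)/8³ = 5/8 kN
  M_A = Pab²/L² = 4·6·2²/8² = 3/2 kN·m
  R_B = Pa²(a+3b)/L³ = 4·6²·(6+3·2)/8³ = 27/8 kN
  M_B = -Pa²b/L² = -4·6²·2/8² = -9/2 kN·m
Load 2 — applied couple M₀=16 kN·m at a=16/3 m (b=L-a=8/3):
  R_A = 6M₀ab/L³ = 6·16·(16/3)·(8/3)/8³ = 8/3 kN
  M_A = M₀b(2a-b)/L² = 16·(8/3)·(2·(16/3)-(8/3))/8² = 16/3 kN·m
  R_B = -6M₀ab/L³ = -6·16·(16/3)·(8/3)/8³ = -8/3 kN
  M_B = M₀a(2b-a)/L² = 16·(16/3)·(2·(8/3)-(16/3))/8² = 0 kN·m
Load 3 — applied couple M₀=9 kN·m at a=4 m (b=L-a=4):
  R_A = 6M₀ab/L³ = 6·9·4·4/8³ = 27/16 kN
  M_A = M₀b(2a-b)/L² = 9·4·(2·4-4)/8² = 9/4 kN·m
  R_B = -6M₀ab/L³ = -6·9·4·4/8³ = -27/16 kN
  M_B = M₀a(2b-a)/L² = 9·4·(2·4-4)/8² = 9/4 kN·m
Load 4 — applied couple M₀=19 kN·m at a=24/5 m (b=L-a=16/5):
  R_A = 6M₀ab/L³ = 6·19·(24/5)·(16/5)/8³ = 171/50 kN
  M_A = M₀b(2a-b)/L² = 19·(16/5)·(2·(24/5)-(16/5))/8² = 152/25 kN·m
  R_B = -6M₀ab/L³ = -6·19·(24/5)·(16/5)/8³ = -171/50 kN
  M_B = M₀a(2b-a)/L² = 19·(24/5)·(2·(16/5)-(24/5))/8² = 57/25 kN·m
Superposition: R_A = 10079/1200 kN, M_A = 4549/300 kN·m, R_B = -5279/1200 kN, M_B = 3/100 kN·m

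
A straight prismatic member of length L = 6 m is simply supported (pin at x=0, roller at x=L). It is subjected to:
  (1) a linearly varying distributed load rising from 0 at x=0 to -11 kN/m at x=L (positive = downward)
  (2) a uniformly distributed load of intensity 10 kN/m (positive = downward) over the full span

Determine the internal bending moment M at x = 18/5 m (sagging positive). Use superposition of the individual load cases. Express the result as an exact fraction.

Load 1 — triangular load w₀=-11 kN/m (0→w₀ over full span):
  M_1 = w₀Lx/6 - w₀x³/(6L) = (-11)·6·(18/5)/6 - (-11)·(18/5)³/(6·6) = -3168/125 kN·m
Load 2 — uniform load w=10 kN/m over full span:
  M_2 = wx(L-x)/2 = 10·(18/5)·(6-(18/5))/2 = 216/5 kN·m
Superposition: M = Σ M_i = 2232/125 kN·m ≈ 17.856000 kN·m

M(18/5) = 2232/125 kN·m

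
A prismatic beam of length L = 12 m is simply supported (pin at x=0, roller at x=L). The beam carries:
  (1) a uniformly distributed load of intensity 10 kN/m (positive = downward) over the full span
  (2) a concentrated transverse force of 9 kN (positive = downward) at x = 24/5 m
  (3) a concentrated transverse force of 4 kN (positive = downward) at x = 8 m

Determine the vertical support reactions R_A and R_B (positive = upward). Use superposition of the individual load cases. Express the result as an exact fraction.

R_A = 1001/15 kN, R_B = 994/15 kN

Load 1 — uniform load w=10 kN/m over full span:
  R_A = wL/2 = 10·12/2 = 60 kN
  R_B = wL/2 = 10·12/2 = 60 kN
Load 2 — point force P=9 kN at a=24/5 m (b=L-a=36/5):
  R_A = Pb/L = 9·(36/5)/12 = 27/5 kN
  R_B = Pa/L = 9·(24/5)/12 = 18/5 kN
Load 3 — point force P=4 kN at a=8 m (b=L-a=4):
  R_A = Pb/L = 4·4/12 = 4/3 kN
  R_B = Pa/L = 4·8/12 = 8/3 kN
Superposition: R_A = 1001/15 kN, R_B = 994/15 kN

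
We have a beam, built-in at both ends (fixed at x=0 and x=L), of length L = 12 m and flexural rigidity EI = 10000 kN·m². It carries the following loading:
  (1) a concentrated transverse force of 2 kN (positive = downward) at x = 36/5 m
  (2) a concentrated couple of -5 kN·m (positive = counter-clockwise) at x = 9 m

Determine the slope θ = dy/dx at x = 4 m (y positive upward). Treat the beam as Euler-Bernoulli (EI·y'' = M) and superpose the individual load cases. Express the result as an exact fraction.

Load 1 — point force P=2 kN at a=36/5 m (b=L-a=24/5):
  θ_1 = -Pb²x(2aL-(3a+b)x)/(2L³EI)  [x≤a] = -2·(24/5)²·4·(2·(36/5)·12-(3·(36/5)+(24/5))·4)/(2·12³·10000) = -28/78125 rad
Load 2 — applied couple M₀=-5 kN·m at a=9 m (b=L-a=3):
  θ_2 = (R_Ax²/2 - M_Ax)/EI  [x≤a] with R_A=-15/32, M_A=-25/16 = ((-15/32)·4²/2 - (-25/16)·4)/10000 = 1/4000 rad
Superposition: θ = Σ θ_i = -271/2500000 rad ≈ -0.000108 rad

θ(4) = -271/2500000 rad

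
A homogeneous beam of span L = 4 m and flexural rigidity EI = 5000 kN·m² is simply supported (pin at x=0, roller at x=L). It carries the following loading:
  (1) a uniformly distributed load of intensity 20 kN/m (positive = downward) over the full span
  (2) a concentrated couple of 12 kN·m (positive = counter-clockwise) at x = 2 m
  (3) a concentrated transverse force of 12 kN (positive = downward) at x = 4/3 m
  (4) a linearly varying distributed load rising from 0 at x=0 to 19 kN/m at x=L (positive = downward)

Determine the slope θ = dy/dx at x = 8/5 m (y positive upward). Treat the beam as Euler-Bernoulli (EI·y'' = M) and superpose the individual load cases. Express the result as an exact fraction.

Load 1 — uniform load w=20 kN/m over full span:
  θ_1 = -w(L³-6Lx²+4x³)/(24EI) = -20·(4³-6·4·(8/5)²+4·(8/5)³)/(24·5000) = -148/46875 rad
Load 2 — applied couple M₀=12 kN·m at a=2 m (b=L-a=2):
  θ_2 = (M₀x²/(2L)+C₁)/EI  [x≤a] with C₁=M₀(3b²-L²)/(6L)=-2 = (12·(8/5)²/(2·4)+(-2))/5000 = 23/62500 rad
Load 3 — point force P=12 kN at a=4/3 m (b=L-a=8/3):
  θ_3 = -Pa(2L²-6Lx+3x²+a²)/(6LEI)  [x>a] = -12·(4/3)·(2·4²-6·4·(8/5)+3·(8/5)²+(4/3)²)/(6·4·5000) = -172/421875 rad
Load 4 — triangular load w₀=19 kN/m (0→w₀ over full span):
  θ_4 = -w₀(7L⁴-30L²x²+15x⁴)/(360LEI) = -19·(7·4⁴-30·4²·(8/5)²+15·(8/5)⁴)/(360·4·5000) = -6137/3515625 rad
Superposition: θ = Σ θ_i = -208519/42187500 rad ≈ -0.004943 rad

θ(8/5) = -208519/42187500 rad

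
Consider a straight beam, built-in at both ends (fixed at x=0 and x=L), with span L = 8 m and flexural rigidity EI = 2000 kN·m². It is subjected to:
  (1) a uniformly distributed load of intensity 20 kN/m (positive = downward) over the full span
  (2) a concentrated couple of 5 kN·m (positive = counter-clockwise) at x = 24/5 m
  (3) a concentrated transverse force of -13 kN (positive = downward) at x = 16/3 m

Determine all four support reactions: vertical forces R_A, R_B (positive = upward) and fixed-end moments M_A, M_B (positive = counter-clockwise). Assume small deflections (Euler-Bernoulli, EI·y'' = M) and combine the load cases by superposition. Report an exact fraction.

Load 1 — uniform load w=20 kN/m over full span:
  R_A = wL/2 = 20·8/2 = 80 kN
  M_A = wL²/12 = 20·8²/12 = 320/3 kN·m
  R_B = wL/2 = 20·8/2 = 80 kN
  M_B = -wL²/12 = -20·8²/12 = -320/3 kN·m
Load 2 — applied couple M₀=5 kN·m at a=24/5 m (b=L-a=16/5):
  R_A = 6M₀ab/L³ = 6·5·(24/5)·(16/5)/8³ = 9/10 kN
  M_A = M₀b(2a-b)/L² = 5·(16/5)·(2·(24/5)-(16/5))/8² = 8/5 kN·m
  R_B = -6M₀ab/L³ = -6·5·(24/5)·(16/5)/8³ = -9/10 kN
  M_B = M₀a(2b-a)/L² = 5·(24/5)·(2·(16/5)-(24/5))/8² = 3/5 kN·m
Load 3 — point force P=-13 kN at a=16/3 m (b=L-a=8/3):
  R_A = Pb²(3a+b)/L³ = (-13)·(8/3)²·(3·(16/3)+(8/3))/8³ = -91/27 kN
  M_A = Pab²/L² = (-13)·(16/3)·(8/3)²/8² = -208/27 kN·m
  R_B = Pa²(a+3b)/L³ = (-13)·(16/3)²·((16/3)+3·(8/3))/8³ = -260/27 kN
  M_B = -Pa²b/L² = -(-13)·(16/3)²·(8/3)/8² = 416/27 kN·m
Superposition: R_A = 20933/270 kN, M_A = 13576/135 kN·m, R_B = 18757/270 kN, M_B = -12239/135 kN·m

R_A = 20933/270 kN, M_A = 13576/135 kN·m, R_B = 18757/270 kN, M_B = -12239/135 kN·m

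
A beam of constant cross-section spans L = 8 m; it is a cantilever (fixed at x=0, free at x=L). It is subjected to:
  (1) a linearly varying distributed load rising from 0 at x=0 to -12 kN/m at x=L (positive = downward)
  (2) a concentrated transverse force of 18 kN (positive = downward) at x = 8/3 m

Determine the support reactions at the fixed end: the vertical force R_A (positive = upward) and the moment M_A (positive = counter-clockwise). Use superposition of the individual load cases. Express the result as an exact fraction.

Load 1 — triangular load w₀=-12 kN/m (0→w₀ over full span):
  R_A = w₀L/2 = (-12)·8/2 = -48 kN
  M_A = w₀L²/3 = (-12)·8²/3 = -256 kN·m
Load 2 — point force P=18 kN at a=8/3 m (b=L-a=16/3):
  R_A = P = 18 kN
  M_A = Pa = 18·(8/3) = 48 kN·m
Superposition: R_A = -30 kN, M_A = -208 kN·m

R_A = -30 kN, M_A = -208 kN·m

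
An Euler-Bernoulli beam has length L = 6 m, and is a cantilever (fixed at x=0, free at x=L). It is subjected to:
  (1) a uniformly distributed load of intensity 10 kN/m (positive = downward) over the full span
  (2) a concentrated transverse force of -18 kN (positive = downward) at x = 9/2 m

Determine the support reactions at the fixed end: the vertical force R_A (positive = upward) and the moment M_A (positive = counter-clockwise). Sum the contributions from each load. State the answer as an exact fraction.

R_A = 42 kN, M_A = 99 kN·m

Load 1 — uniform load w=10 kN/m over full span:
  R_A = wL = 10·6 = 60 kN
  M_A = wL²/2 = 10·6²/2 = 180 kN·m
Load 2 — point force P=-18 kN at a=9/2 m (b=L-a=3/2):
  R_A = P = (-18) = -18 kN
  M_A = Pa = (-18)·(9/2) = -81 kN·m
Superposition: R_A = 42 kN, M_A = 99 kN·m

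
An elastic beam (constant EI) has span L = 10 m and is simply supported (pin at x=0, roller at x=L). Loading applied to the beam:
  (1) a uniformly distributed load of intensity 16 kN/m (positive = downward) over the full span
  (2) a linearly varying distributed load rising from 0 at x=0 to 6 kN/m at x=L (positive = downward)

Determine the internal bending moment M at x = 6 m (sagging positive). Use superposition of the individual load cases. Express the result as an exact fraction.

M(6) = 1152/5 kN·m

Load 1 — uniform load w=16 kN/m over full span:
  M_1 = wx(L-x)/2 = 16·6·(10-6)/2 = 192 kN·m
Load 2 — triangular load w₀=6 kN/m (0→w₀ over full span):
  M_2 = w₀Lx/6 - w₀x³/(6L) = 6·10·6/6 - 6·6³/(6·10) = 192/5 kN·m
Superposition: M = Σ M_i = 1152/5 kN·m ≈ 230.400000 kN·m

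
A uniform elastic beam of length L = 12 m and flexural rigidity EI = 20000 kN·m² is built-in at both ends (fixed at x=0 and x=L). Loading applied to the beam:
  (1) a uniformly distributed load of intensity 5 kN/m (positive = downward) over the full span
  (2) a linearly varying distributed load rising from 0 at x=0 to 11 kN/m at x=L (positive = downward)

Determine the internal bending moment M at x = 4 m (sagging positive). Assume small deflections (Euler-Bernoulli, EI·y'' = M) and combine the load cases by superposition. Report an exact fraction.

M(4) = 1648/45 kN·m

Load 1 — uniform load w=5 kN/m over full span:
  M_1 = wLx/2 - wL²/12 - wx²/2 = 5·12·4/2 - 5·12²/12 - 5·4²/2 = 20 kN·m
Load 2 — triangular load w₀=11 kN/m (0→w₀ over full span):
  M_2 = 3w₀Lx/20 - w₀L²/30 - w₀x³/(6L) = 3·11·12·4/20 - 11·12²/30 - 11·4³/(6·12) = 748/45 kN·m
Superposition: M = Σ M_i = 1648/45 kN·m ≈ 36.622222 kN·m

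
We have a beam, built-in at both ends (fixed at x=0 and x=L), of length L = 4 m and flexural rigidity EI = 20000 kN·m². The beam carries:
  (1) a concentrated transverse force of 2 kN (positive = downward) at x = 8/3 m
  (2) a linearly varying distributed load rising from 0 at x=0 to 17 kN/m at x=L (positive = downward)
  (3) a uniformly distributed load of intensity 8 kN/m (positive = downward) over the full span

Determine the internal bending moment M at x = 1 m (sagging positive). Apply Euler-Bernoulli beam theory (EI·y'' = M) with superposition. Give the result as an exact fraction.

Load 1 — point force P=2 kN at a=8/3 m (b=L-a=4/3):
  M_1 = Pb²(3a+b)x/L³ - Pab²/L²  [x≤a] = 2·(4/3)²·(3·(8/3)+(4/3))·1/4³ - 2·(8/3)·(4/3)²/4² = -2/27 kN·m
Load 2 — triangular load w₀=17 kN/m (0→w₀ over full span):
  M_2 = 3w₀Lx/20 - w₀L²/30 - w₀x³/(6L) = 3·17·4·1/20 - 17·4²/30 - 17·1³/(6·4) = 17/40 kN·m
Load 3 — uniform load w=8 kN/m over full span:
  M_3 = wLx/2 - wL²/12 - wx²/2 = 8·4·1/2 - 8·4²/12 - 8·1²/2 = 4/3 kN·m
Superposition: M = Σ M_i = 1819/1080 kN·m ≈ 1.684259 kN·m

M(1) = 1819/1080 kN·m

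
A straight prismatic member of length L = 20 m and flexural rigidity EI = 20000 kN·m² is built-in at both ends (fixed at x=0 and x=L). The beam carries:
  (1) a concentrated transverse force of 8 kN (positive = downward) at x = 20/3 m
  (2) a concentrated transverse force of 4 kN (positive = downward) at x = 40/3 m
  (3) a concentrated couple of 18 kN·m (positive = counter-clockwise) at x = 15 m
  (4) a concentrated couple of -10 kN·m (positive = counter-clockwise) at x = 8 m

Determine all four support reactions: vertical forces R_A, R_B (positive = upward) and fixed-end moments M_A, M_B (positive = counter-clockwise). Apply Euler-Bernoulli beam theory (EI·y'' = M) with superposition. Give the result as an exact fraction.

Load 1 — point force P=8 kN at a=20/3 m (b=L-a=40/3):
  R_A = Pb²(3a+b)/L³ = 8·(40/3)²·(3·(20/3)+(40/3))/20³ = 160/27 kN
  M_A = Pab²/L² = 8·(20/3)·(40/3)²/20² = 640/27 kN·m
  R_B = Pa²(a+3b)/L³ = 8·(20/3)²·((20/3)+3·(40/3))/20³ = 56/27 kN
  M_B = -Pa²b/L² = -8·(20/3)²·(40/3)/20² = -320/27 kN·m
Load 2 — point force P=4 kN at a=40/3 m (b=L-a=20/3):
  R_A = Pb²(3a+b)/L³ = 4·(20/3)²·(3·(40/3)+(20/3))/20³ = 28/27 kN
  M_A = Pab²/L² = 4·(40/3)·(20/3)²/20² = 160/27 kN·m
  R_B = Pa²(a+3b)/L³ = 4·(40/3)²·((40/3)+3·(20/3))/20³ = 80/27 kN
  M_B = -Pa²b/L² = -4·(40/3)²·(20/3)/20² = -320/27 kN·m
Load 3 — applied couple M₀=18 kN·m at a=15 m (b=L-a=5):
  R_A = 6M₀ab/L³ = 6·18·15·5/20³ = 81/80 kN
  M_A = M₀b(2a-b)/L² = 18·5·(2·15-5)/20² = 45/8 kN·m
  R_B = -6M₀ab/L³ = -6·18·15·5/20³ = -81/80 kN
  M_B = M₀a(2b-a)/L² = 18·15·(2·5-15)/20² = -27/8 kN·m
Load 4 — applied couple M₀=-10 kN·m at a=8 m (b=L-a=12):
  R_A = 6M₀ab/L³ = 6·(-10)·8·12/20³ = -18/25 kN
  M_A = M₀b(2a-b)/L² = (-10)·12·(2·8-12)/20² = -6/5 kN·m
  R_B = -6M₀ab/L³ = -6·(-10)·8·12/20³ = 18/25 kN
  M_B = M₀a(2b-a)/L² = (-10)·8·(2·12-8)/20² = -16/5 kN·m
Superposition: R_A = 78359/10800 kN, M_A = 36779/1080 kN·m, R_B = 51241/10800 kN, M_B = -32701/1080 kN·m

R_A = 78359/10800 kN, M_A = 36779/1080 kN·m, R_B = 51241/10800 kN, M_B = -32701/1080 kN·m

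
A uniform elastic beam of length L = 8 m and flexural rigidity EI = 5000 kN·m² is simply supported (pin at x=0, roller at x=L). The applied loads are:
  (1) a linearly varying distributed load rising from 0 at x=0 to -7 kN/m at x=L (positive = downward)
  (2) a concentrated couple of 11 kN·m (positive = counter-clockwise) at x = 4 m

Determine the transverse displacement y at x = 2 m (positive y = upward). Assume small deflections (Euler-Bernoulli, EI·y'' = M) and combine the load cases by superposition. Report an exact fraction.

y(2) = 73/3000 m

Load 1 — triangular load w₀=-7 kN/m (0→w₀ over full span):
  y_1 = -w₀x(7L⁴-10L²x²+3x⁴)/(360LEI) = -(-7)·2·(7·8⁴-10·8²·2²+3·2⁴)/(360·8·5000) = 763/30000 m
Load 2 — applied couple M₀=11 kN·m at a=4 m (b=L-a=4):
  y_2 = (M₀x³/(6L)+C₁x)/EI  [x≤a] with C₁=M₀(3b²-L²)/(6L)=-11/3 = (11·2³/(6·8)+(-11/3)·2)/5000 = -11/10000 m
Superposition: y = Σ y_i = 73/3000 m ≈ 0.024333 m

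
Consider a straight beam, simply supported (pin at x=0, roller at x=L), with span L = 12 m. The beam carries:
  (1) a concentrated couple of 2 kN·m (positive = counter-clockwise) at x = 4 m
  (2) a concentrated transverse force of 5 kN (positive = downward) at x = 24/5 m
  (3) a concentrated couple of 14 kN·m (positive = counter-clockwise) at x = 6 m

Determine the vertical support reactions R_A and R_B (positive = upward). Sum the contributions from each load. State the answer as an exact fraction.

R_A = 13/3 kN, R_B = 2/3 kN

Load 1 — applied couple M₀=2 kN·m at a=4 m (b=L-a=8):
  R_A = M₀/L = 2/12 = 1/6 kN
  R_B = -M₀/L = -2/12 = -1/6 kN
Load 2 — point force P=5 kN at a=24/5 m (b=L-a=36/5):
  R_A = Pb/L = 5·(36/5)/12 = 3 kN
  R_B = Pa/L = 5·(24/5)/12 = 2 kN
Load 3 — applied couple M₀=14 kN·m at a=6 m (b=L-a=6):
  R_A = M₀/L = 14/12 = 7/6 kN
  R_B = -M₀/L = -14/12 = -7/6 kN
Superposition: R_A = 13/3 kN, R_B = 2/3 kN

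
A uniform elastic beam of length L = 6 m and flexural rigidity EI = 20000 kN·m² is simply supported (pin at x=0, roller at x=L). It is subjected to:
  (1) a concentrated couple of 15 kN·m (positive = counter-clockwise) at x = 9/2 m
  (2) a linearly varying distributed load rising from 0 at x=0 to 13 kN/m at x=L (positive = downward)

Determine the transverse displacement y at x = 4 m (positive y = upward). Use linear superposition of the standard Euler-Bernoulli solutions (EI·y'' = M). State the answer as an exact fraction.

Load 1 — applied couple M₀=15 kN·m at a=9/2 m (b=L-a=3/2):
  y_1 = (M₀x³/(6L)+C₁x)/EI  [x≤a] with C₁=M₀(3b²-L²)/(6L)=-195/16 = (15·4³/(6·6)+(-195/16)·4)/20000 = -53/48000 m
Load 2 — triangular load w₀=13 kN/m (0→w₀ over full span):
  y_2 = -w₀x(7L⁴-10L²x²+3x⁴)/(360LEI) = -13·4·(7·6⁴-10·6²·4²+3·4⁴)/(360·6·20000) = -221/45000 m
Superposition: y = Σ y_i = -4331/720000 m ≈ -0.006015 m

y(4) = -4331/720000 m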